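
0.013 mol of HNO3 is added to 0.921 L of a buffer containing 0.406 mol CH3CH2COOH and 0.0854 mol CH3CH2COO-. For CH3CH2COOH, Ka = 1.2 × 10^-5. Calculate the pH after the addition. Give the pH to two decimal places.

After neutralization: n(CH3CH2COOH) = 0.419 mol, n(CH3CH2COO-) = 0.0724 mol.
pKa = −log(1.2 × 10^-5) = 4.921
pH = pKa + log([A⁻]/[HA]) = 4.921 + log(0.0724/0.419) = 4.921 -0.762

pH = 4.16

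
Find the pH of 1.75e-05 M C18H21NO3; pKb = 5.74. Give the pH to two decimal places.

pH = 8.68

C18H21NO3 + H2O ⇌ C18H22NO3+ + OH-
Kb = 10^(−5.74) = 1.82 × 10^-6
Kb = x²/(1.75e-05 − x) = 1.82 × 10^-6
Here C₀/Kb ≈ 9.62, so the small-x approximation fails. Use the quadratic:
x = [−1.82e-06 + √(1.82e-06² + 1.27e-10)]/2 = 4.81 × 10^-6 M
pOH = −log(4.81 × 10^-6) = 5.32; pH = 14.00 − 5.32 = 8.68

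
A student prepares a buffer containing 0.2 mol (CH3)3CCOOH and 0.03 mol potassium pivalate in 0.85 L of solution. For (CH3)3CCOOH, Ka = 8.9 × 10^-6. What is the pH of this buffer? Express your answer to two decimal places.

pH = 4.23

pKa = −log(8.9 × 10^-6) = 5.051
Henderson–Hasselbalch: pH = pKa + log([(CH3)3CCOO-]/[(CH3)3CCOOH]) = 5.051 + log(0.03/0.2)
pH = 5.051 + (-0.824) = 4.23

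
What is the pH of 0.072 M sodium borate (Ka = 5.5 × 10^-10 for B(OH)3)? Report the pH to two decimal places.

pH = 11.06

B(OH)4- is the conjugate base of the weak acid B(OH)3.
Kb = Kw/Ka = 1.0×10^-14 / 5.5 × 10^-10 = 1.82 × 10^-5
From the ICE table, Kb = x²/(0.072 − x) = 1.82 × 10^-5.
Neglecting x in the denominator: x = √(1.82 × 10^-5 × 0.072) = 1.14 × 10^-3 M
(x/C₀ = 1.6% < 5%, so the approximation holds.)
pOH = −log(1.14 × 10^-3) = 2.94; pH = 14.00 − 2.94 = 11.06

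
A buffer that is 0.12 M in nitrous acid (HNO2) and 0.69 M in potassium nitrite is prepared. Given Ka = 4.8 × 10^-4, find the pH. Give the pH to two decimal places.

pH = 4.08

pKa = −log(4.8 × 10^-4) = 3.319
Henderson–Hasselbalch: pH = pKa + log([NO2-]/[HNO2]) = 3.319 + log(0.69/0.12)
pH = 3.319 + (+0.760) = 4.08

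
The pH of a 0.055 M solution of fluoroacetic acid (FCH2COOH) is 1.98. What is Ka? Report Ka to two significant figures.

Ka = 2.5 × 10^-3

[H+] = 10^(-1.98) = 1.05 × 10^-2 M
At equilibrium [HA] = 0.055 − 1.05 × 10^-2 = 4.45 × 10^-2 M
Ka = [H+][A-]/[HA] = (1.05 × 10^-2)² / 4.45 × 10^-2 = 2.5 × 10^-3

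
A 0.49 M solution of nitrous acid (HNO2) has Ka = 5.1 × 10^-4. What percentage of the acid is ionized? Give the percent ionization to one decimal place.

HNO2 ⇌ NO2- + H+; let x = [H+] at equilibrium.
x ≈ √(Ka·C₀) = √(5.1 × 10^-4 × 0.49) = 1.58 × 10^-2 M
% ionization = x/C₀ × 100% = 1.58 × 10^-2/0.49 × 100% = 3.2%

3.2%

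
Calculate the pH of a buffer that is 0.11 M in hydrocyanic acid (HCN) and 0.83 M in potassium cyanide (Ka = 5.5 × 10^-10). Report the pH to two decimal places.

pH = 10.14

pKa = −log(5.5 × 10^-10) = 9.260
pH = pKa + log([A⁻]/[HA]) = 9.260 + log(0.83/0.11)
pH = 9.260 + (+0.878) = 10.14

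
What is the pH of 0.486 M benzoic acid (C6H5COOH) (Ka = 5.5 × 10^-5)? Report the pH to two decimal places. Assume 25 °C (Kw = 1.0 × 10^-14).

pH = 2.29

C6H5COOH ⇌ C6H5COO- + H+
From the ICE table, Ka = [H+]²/(0.486 − [H+]) = 5.5 × 10^-5.
Since Ka ≪ C₀, [H+] ≈ √(Ka·C₀) = 5.17 × 10^-3 M.
([H+]/C₀ = 1.1% < 5%, so the approximation holds.)
pH = −log(5.17 × 10^-3) = 2.29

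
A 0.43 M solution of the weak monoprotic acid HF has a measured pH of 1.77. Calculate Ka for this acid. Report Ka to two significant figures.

Ka = 7.0 × 10^-4

[H+] = 10^(-1.77) = 1.70 × 10^-2 M
At equilibrium [HA] = 0.43 − 1.70 × 10^-2 = 4.13 × 10^-1 M
Ka = [H+][A-]/[HA] = (1.70 × 10^-2)² / 4.13 × 10^-1 = 7.0 × 10^-4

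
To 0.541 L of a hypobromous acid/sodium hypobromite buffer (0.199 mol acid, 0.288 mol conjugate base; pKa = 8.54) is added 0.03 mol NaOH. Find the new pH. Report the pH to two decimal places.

After neutralization: n(HOBr) = 0.169 mol, n(OBr-) = 0.318 mol.
pH = pKa + log(n_OBr-/n_HOBr) = 8.54 + log(0.318/0.169) = 8.54 + (+0.275)

pH = 8.81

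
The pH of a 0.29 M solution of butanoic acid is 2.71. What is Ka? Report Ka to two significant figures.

Ka = 1.3 × 10^-5

[H+] = 10^(-2.71) = 1.95 × 10^-3 M
At equilibrium [HA] = 0.29 − 1.95 × 10^-3 = 2.88 × 10^-1 M
Ka = [H+][A-]/[HA] = (1.95 × 10^-3)² / 2.88 × 10^-1 = 1.3 × 10^-5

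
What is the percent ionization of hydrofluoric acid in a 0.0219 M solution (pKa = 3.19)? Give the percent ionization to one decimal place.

HF ⇌ F- + H+; let x = [H+] at equilibrium.
Ka = 10^(−3.19) = 6.46 × 10^-4
Solve x² + 0.000646x − 1.41e-05 = 0 → x = 3.45 × 10^-3 M
Fraction ionized = 3.45 × 10^-3 / 0.0219 = 0.1575 → 15.8%

15.8%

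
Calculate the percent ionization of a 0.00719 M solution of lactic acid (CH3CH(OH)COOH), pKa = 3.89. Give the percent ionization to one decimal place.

12.5%

CH3CH(OH)COOH ⇌ CH3CH(OH)COO- + H+; let x = [H+] at equilibrium.
Ka = 10^(−3.89) = 1.29 × 10^-4
Solve x² + 0.000129x − 9.28e-07 = 0 → x = 9.01 × 10^-4 M
% ionization = x/C₀ × 100% = 9.01 × 10^-4/0.00719 × 100% = 12.5%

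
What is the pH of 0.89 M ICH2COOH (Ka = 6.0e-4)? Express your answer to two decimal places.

pH = 1.64

ICH2COOH ⇌ ICH2COO- + H+
Ka = x²/(0.89 − x) = 6.0 × 10^-4
Since Ka ≪ C₀, x ≈ √(Ka·C₀) = 2.31 × 10^-2 M.
pH = −log[H+] = −log(2.31 × 10^-2) = 1.64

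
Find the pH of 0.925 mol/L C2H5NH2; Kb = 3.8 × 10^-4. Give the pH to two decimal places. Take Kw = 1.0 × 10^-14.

C2H5NH2 + H2O ⇌ C2H5NH3+ + OH-
Kb = [OH-]²/(0.925 − [OH-]) = 3.8 × 10^-4
Since Kb ≪ C₀, [OH-] ≈ √(Kb·C₀) = 1.87 × 10^-2 M.
pOH = −log(1.87 × 10^-2) = 1.73; pH = 14.00 − 1.73 = 12.27

pH = 12.27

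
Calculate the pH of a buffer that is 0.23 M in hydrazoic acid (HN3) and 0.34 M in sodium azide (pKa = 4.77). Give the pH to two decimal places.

pH = 4.94

Henderson–Hasselbalch: pH = pKa + log([N3-]/[HN3]) = 4.77 + log(0.34/0.23)
pH = 4.77 + (+0.170) = 4.94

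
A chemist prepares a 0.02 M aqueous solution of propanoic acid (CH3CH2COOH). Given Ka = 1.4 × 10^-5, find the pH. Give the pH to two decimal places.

CH3CH2COOH ⇌ CH3CH2COO- + H+
From the ICE table, Ka = x²/(0.02 − x) = 1.4 × 10^-5.
Since Ka ≪ C₀, x ≈ √(Ka·C₀) = 5.29 × 10^-4 M.
Check: 2.6% ionized — well under 5%, approximation valid.
pH = −log(5.29 × 10^-4) = 3.28

pH = 3.28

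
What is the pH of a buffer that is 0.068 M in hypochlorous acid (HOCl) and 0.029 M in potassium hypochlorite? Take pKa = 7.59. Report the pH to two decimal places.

pH = 7.22

Using pH = pKa + log([base]/[acid]) with [base]/[acid] = 0.029/0.068:
pH = 7.59 + (-0.370) = 7.22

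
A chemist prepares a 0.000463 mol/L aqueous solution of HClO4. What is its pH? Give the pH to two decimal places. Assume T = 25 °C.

pH = 3.33

HClO4 is a strong acid and dissociates completely, so [H+] = 0.000463 M.
pH = -log(0.000463) = 3.33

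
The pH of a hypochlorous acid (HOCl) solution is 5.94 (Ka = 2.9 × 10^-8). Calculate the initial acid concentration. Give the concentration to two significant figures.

C₀ = 4.7 × 10^-5 M

[H+] = 10^(-5.94) = 1.15 × 10^-6 M = x
Ka = x²/(C₀ − x) ⇒ C₀ = x + x²/Ka
C₀ = 1.15 × 10^-6 + (1.15 × 10^-6)²/(2.9 × 10^-8) = 4.68 × 10^-5 M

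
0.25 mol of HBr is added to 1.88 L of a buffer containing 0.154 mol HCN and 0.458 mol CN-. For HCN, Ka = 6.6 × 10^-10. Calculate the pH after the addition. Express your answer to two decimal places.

pH = 8.89

After neutralization: n(HCN) = 0.404 mol, n(CN-) = 0.208 mol.
pKa = −log(6.6 × 10^-10) = 9.180
Henderson–Hasselbalch with mole ratio 0.208/0.404: pH = 9.180 + (-0.288)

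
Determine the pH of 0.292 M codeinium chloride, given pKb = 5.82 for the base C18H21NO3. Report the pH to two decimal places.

C18H22NO3+ is the conjugate acid of the weak base C18H21NO3.
Kb = 10^(−5.82) = 1.51 × 10^-6
Ka = Kw/Kb = 1.0×10^-14 / 1.51 × 10^-6 = 6.62 × 10^-9
Ka = x²/(0.292 − x) = 6.62 × 10^-9
Since Ka ≪ C₀, x ≈ √(Ka·C₀) = 4.40 × 10^-5 M.
Check: 0.015% ionized — well under 5%, approximation valid.
pH = −log(4.40 × 10^-5) = 4.36

pH = 4.36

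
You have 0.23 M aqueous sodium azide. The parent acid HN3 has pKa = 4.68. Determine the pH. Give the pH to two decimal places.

N3- is the conjugate base of the weak acid HN3.
Ka = 10^(−4.68) = 2.09 × 10^-5
Kb = Kw/Ka = 1.0×10^-14 / 2.09 × 10^-5 = 4.78 × 10^-10
Kb = x²/(0.23 − x) = 4.78 × 10^-10
Since Kb ≪ C₀, x ≈ √(Kb·C₀) = 1.05 × 10^-5 M.
pOH = −log(1.05 × 10^-5) = 4.98; pH = 14.00 − 4.98 = 9.02

pH = 9.02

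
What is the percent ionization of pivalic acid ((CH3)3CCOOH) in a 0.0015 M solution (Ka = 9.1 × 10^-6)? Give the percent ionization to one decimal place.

(CH3)3CCOOH ⇌ (CH3)3CCOO- + H+; let x = [H+] at equilibrium.
Ka = x²/(C₀ − x); solving the quadratic gives x = 1.12 × 10^-4 M.
% ionization = x/C₀ × 100% = 1.12 × 10^-4/0.0015 × 100% = 7.5%

7.5%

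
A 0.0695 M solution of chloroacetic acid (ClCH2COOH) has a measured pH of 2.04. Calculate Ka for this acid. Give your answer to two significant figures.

Ka = 1.4 × 10^-3

[H+] = 10^(-2.04) = 9.12 × 10^-3 M
At equilibrium [HA] = 0.0695 − 9.12 × 10^-3 = 6.04 × 10^-2 M
Ka = [H+][A-]/[HA] = (9.12 × 10^-3)² / 6.04 × 10^-2 = 1.4 × 10^-3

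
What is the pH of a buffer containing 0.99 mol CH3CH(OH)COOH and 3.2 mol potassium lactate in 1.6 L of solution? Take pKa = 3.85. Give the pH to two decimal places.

pH = 4.36

pH = pKa + log([A⁻]/[HA]) = 3.85 + log(3.2/0.99)
pH = 3.85 + (+0.510) = 4.36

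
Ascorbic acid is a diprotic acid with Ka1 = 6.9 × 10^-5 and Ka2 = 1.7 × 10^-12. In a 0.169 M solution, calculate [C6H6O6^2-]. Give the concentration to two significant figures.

1.7 × 10^-12 M

First ionization gives [H+] ≈ [HC6H6O6-] = 3.41 × 10^-3 M.
Second step: Ka2 = [H+][C6H6O6^2-]/[HC6H6O6-] ≈ [C6H6O6^2-] (since [H+] ≈ [HC6H6O6-]).
So [C6H6O6^2-] ≈ Ka2.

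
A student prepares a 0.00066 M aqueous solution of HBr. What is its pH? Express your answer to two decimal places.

pH = 3.18

HBr is a strong acid and dissociates completely, so [H+] = 0.00066 M.
pH = -log(0.00066) = 3.18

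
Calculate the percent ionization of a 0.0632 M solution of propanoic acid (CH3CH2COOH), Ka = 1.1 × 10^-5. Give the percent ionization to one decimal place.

1.3%

CH3CH2COOH ⇌ CH3CH2COO- + H+; let x = [H+] at equilibrium.
x ≈ √(Ka·C₀) = √(1.1 × 10^-5 × 0.0632) = 8.34 × 10^-4 M
Fraction ionized = 8.34 × 10^-4 / 0.0632 = 0.0132 → 1.3%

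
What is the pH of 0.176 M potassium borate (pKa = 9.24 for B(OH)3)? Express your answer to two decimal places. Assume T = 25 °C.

B(OH)4- is the conjugate base of the weak acid B(OH)3.
Ka = 10^(−9.24) = 5.75 × 10^-10
Kb = Kw/Ka = 1.0×10^-14 / 5.75 × 10^-10 = 1.74 × 10^-5
From the ICE table, Kb = [OH-]²/(0.176 − [OH-]) = 1.74 × 10^-5.
Neglecting [OH-] in the denominator: [OH-] = √(1.74 × 10^-5 × 0.176) = 1.75 × 10^-3 M
([OH-]/C₀ = 0.99% < 5%, so the approximation holds.)
pOH = −log(1.75 × 10^-3) = 2.76; pH = 14.00 − 2.76 = 11.24

pH = 11.24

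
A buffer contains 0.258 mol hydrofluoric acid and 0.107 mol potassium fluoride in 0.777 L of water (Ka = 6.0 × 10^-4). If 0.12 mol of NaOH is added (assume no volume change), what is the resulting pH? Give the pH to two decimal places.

pH = 3.44

After neutralization: n(HF) = 0.138 mol, n(F-) = 0.227 mol.
pKa = −log(6.0 × 10^-4) = 3.222
pH = pKa + log(n_F-/n_HF) = 3.222 + log(0.227/0.138) = 3.222 + (+0.216)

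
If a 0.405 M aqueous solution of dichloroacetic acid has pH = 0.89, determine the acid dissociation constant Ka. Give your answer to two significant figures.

[H+] = 10^(-0.89) = 1.29 × 10^-1 M
At equilibrium [HA] = 0.405 − 1.29 × 10^-1 = 2.76 × 10^-1 M
Ka = [H+][A-]/[HA] = (1.29 × 10^-1)² / 2.76 × 10^-1 = 6.0 × 10^-2

Ka = 6.0 × 10^-2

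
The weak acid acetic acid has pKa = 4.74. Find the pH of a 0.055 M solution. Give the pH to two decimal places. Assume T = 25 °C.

pH = 3.00

CH3COOH ⇌ CH3COO- + H+
Ka = 10^(−4.74) = 1.82 × 10^-5
Ka = [H+]²/(0.055 − [H+]) = 1.82 × 10^-5
Neglecting [H+] in the denominator: [H+] = √(1.82 × 10^-5 × 0.055) = 1.00 × 10^-3 M
pH = −log(1.00 × 10^-3) = 3.00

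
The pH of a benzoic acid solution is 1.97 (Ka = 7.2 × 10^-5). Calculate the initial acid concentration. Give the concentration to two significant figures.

[H+] = 10^(-1.97) = 1.07 × 10^-2 M = x
Ka = x²/(C₀ − x) ⇒ C₀ = x + x²/Ka
C₀ = 1.07 × 10^-2 + (1.07 × 10^-2)²/(7.2 × 10^-5) = 1.60 M

C₀ = 1.6 M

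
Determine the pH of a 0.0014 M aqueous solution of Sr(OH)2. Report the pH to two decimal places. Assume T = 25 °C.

pH = 11.45

Sr(OH)2 is a strong base (each formula unit releases 2 OH-); [OH-] = 0.0028 M.
pOH = -log(0.0028) = 2.55
pH = 14.00 - 2.55 = 11.45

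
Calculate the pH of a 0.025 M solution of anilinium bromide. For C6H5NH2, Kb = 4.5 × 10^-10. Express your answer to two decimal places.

C6H5NH3+ is the conjugate acid of the weak base C6H5NH2.
Ka = Kw/Kb = 1.0×10^-14 / 4.5 × 10^-10 = 2.22 × 10^-5
Let x = [H+] at equilibrium. Ka = x²/(0.025 − x).
Neglecting x in the denominator: x = √(2.22 × 10^-5 × 0.025) = 7.45 × 10^-4 M
Check: 3% ionized — well under 5%, approximation valid.
pH = −log[H+] = −log(7.45 × 10^-4) = 3.13

pH = 3.13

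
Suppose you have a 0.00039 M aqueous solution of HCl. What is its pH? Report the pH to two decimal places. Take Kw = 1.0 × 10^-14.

pH = 3.41

HCl is a strong acid and dissociates completely, so [H+] = 0.00039 M.
pH = -log(0.00039) = 3.41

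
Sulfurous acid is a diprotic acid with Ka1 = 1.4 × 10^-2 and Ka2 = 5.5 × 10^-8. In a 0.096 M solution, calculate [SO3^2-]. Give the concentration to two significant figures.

First ionization gives [H+] ≈ [HSO3-] = 3.03 × 10^-2 M.
Second step: Ka2 = [H+][SO3^2-]/[HSO3-] ≈ [SO3^2-] (since [H+] ≈ [HSO3-]).
So [SO3^2-] ≈ Ka2.

5.5 × 10^-8 M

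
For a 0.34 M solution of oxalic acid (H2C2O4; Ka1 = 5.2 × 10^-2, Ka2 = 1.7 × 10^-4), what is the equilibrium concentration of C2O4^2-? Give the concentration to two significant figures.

1.7 × 10^-4 M

First ionization gives [H+] ≈ [HC2O4-] = 1.09 × 10^-1 M.
Second step: Ka2 = [H+][C2O4^2-]/[HC2O4-] ≈ [C2O4^2-] (since [H+] ≈ [HC2O4-]).
So [C2O4^2-] ≈ Ka2.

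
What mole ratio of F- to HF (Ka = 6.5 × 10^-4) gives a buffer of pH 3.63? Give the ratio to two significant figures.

pKa = -log(6.5 × 10^-4) = 3.187
pH = pKa + log(r) ⇒ log(r) = 3.63 − 3.187 = +0.443
r = [F-]/[HF] = 10^(+0.443) = 2.77

ratio = 2.8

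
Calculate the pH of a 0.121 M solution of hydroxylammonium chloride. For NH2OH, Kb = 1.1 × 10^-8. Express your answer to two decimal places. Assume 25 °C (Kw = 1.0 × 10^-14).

pH = 3.48

NH3OH+ is the conjugate acid of the weak base NH2OH.
Ka = Kw/Kb = 1.0×10^-14 / 1.1 × 10^-8 = 9.09 × 10^-7
Ka = x²/(0.121 − x) = 9.09 × 10^-7
Since Ka ≪ C₀, x ≈ √(Ka·C₀) = 3.32 × 10^-4 M.
Check: 0.27% ionized — well under 5%, approximation valid.
pH = −log(3.32 × 10^-4) = 3.48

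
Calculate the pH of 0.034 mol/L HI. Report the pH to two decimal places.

pH = 1.47

HI is a strong acid and dissociates completely, so [H+] = 0.034 M.
pH = -log(0.034) = 1.47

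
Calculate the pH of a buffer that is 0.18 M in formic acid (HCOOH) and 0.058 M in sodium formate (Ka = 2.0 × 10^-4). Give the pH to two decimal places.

pH = 3.21

pKa = −log(2.0 × 10^-4) = 3.699
Using pH = pKa + log([base]/[acid]) with [base]/[acid] = 0.058/0.18:
pH = 3.699 + (-0.492) = 3.21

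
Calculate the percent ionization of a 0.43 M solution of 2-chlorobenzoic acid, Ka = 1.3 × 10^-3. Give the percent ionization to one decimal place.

5.3%

ClC6H4COOH ⇌ ClC6H4COO- + H+; let x = [H+] at equilibrium.
Solve x² + 0.0013x − 0.000559 = 0 → x = 2.30 × 10^-2 M
Fraction ionized = 2.30 × 10^-2 / 0.43 = 0.0535 → 5.3%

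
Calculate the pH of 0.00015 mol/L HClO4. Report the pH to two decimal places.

HClO4 is a strong acid and dissociates completely, so [H+] = 0.00015 M.
pH = -log(0.00015) = 3.82

pH = 3.82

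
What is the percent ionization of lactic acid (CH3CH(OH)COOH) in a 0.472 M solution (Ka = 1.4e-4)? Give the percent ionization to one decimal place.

CH3CH(OH)COOH ⇌ CH3CH(OH)COO- + H+; let x = [H+] at equilibrium.
x ≈ √(Ka·C₀) = √(1.4 × 10^-4 × 0.472) = 8.13 × 10^-3 M
Fraction ionized = 8.13 × 10^-3 / 0.472 = 0.0172 → 1.7%

1.7%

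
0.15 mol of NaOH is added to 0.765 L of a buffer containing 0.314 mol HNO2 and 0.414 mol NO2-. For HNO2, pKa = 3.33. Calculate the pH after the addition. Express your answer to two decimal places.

pH = 3.87

OH- converts HNO2 to NO2-: HNO2 → 0.164 mol, NO2- → 0.564 mol.
pH = pKa + log([A⁻]/[HA]) = 3.33 + log(0.564/0.164) = 3.33 +0.536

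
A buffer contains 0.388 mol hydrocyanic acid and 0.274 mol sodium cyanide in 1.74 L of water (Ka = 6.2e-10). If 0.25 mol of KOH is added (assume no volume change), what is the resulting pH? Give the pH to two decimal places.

OH- converts HCN to CN-: HCN → 0.138 mol, CN- → 0.524 mol.
pKa = −log(6.2 × 10^-10) = 9.208
Henderson–Hasselbalch with mole ratio 0.524/0.138: pH = 9.208 + (+0.579)

pH = 9.79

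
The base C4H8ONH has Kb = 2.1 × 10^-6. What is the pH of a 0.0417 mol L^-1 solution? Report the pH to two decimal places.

C4H8ONH + H2O ⇌ C4H8ONH2+ + OH-
From the ICE table, Kb = x²/(0.0417 − x) = 2.1 × 10^-6.
Since Kb ≪ C₀, x ≈ √(Kb·C₀) = 2.96 × 10^-4 M.
(x/C₀ = 0.71% < 5%, so the approximation holds.)
pOH = −log(2.96 × 10^-4) = 3.53; pH = 14.00 − 3.53 = 10.47

pH = 10.47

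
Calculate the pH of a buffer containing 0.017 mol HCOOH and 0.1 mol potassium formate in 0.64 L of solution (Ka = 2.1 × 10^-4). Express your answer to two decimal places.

pH = 4.45

pKa = −log(2.1 × 10^-4) = 3.678
pH = pKa + log([A⁻]/[HA]) = 3.678 + log(0.1/0.017)
pH = 3.678 + (+0.770) = 4.45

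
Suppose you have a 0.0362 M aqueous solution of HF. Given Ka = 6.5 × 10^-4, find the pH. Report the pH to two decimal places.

HF ⇌ F- + H+
Let x = [H+] at equilibrium. Ka = x²/(0.0362 − x).
The 5% rule fails; solving x² + Ka·x − Ka·C₀ = 0 exactly:
x = [−0.00065 + √(0.00065² + 9.41e-05)]/2 = 4.54 × 10^-3 M
pH = −log[H+] = −log(4.54 × 10^-3) = 2.34

pH = 2.34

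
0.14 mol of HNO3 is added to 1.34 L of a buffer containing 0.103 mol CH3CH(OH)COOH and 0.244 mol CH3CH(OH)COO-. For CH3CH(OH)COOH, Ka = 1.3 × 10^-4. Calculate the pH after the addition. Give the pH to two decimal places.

After neutralization: n(CH3CH(OH)COOH) = 0.243 mol, n(CH3CH(OH)COO-) = 0.104 mol.
pKa = −log(1.3 × 10^-4) = 3.886
pH = pKa + log(n_CH3CH(OH)COO-/n_CH3CH(OH)COOH) = 3.886 + log(0.104/0.243) = 3.886 + (-0.369)

pH = 3.52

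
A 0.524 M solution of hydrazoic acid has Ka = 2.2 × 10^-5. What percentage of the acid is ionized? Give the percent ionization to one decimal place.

0.6%

HN3 ⇌ N3- + H+; let x = [H+] at equilibrium.
x ≈ √(Ka·C₀) = √(2.2 × 10^-5 × 0.524) = 3.40 × 10^-3 M
Fraction ionized = 3.40 × 10^-3 / 0.524 = 0.0065 → 0.6%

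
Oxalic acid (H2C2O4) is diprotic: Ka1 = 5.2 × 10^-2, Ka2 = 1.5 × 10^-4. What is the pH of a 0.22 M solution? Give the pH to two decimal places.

pH = 1.08

Since Ka1 ≫ Ka2, the first ionization dominates [H+].
Ka1 = x²/(0.22 − x) = 5.2 × 10^-2
Solving the quadratic: x = (−Ka1 + √(Ka1² + 4·Ka1·C₀))/2 = 8.41 × 10^-2 M
pH = −log(8.41 × 10^-2) = 1.08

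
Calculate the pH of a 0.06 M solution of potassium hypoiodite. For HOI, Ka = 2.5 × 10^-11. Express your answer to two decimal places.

OI- is the conjugate base of the weak acid HOI.
Kb = Kw/Ka = 1.0×10^-14 / 2.5 × 10^-11 = 4.00 × 10^-4
From the ICE table, Kb = x²/(0.06 − x) = 4.00 × 10^-4.
The 5% rule fails; solving x² + Kb·x − Kb·C₀ = 0 exactly:
x = (−Kb + √(Kb² + 4·Kb·C₀))/2 = 4.70 × 10^-3 M
pOH = 2.33, so pH = 14.00 − pOH = 11.67

pH = 11.67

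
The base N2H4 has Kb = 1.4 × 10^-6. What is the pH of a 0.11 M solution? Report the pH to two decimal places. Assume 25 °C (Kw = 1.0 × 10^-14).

pH = 10.59

N2H4 + H2O ⇌ N2H5+ + OH-
Kb = x²/(0.11 − x) = 1.4 × 10^-6
Neglecting x in the denominator: x = √(1.4 × 10^-6 × 0.11) = 3.92 × 10^-4 M
(x/C₀ = 0.36% < 5%, so the approximation holds.)
pOH = −log(3.92 × 10^-4) = 3.41; pH = 14.00 − 3.41 = 10.59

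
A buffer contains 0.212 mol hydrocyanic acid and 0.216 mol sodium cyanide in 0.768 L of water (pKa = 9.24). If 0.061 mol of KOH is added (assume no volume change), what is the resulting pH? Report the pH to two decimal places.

After neutralization: n(HCN) = 0.151 mol, n(CN-) = 0.277 mol.
pH = pKa + log(n_CN-/n_HCN) = 9.24 + log(0.277/0.151) = 9.24 + (+0.264)

pH = 9.50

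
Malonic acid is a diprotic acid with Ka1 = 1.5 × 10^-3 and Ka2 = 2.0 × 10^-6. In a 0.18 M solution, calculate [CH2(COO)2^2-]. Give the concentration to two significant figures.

2.0 × 10^-6 M

First ionization gives [H+] ≈ [CH2(COOH)COO-] = 1.57 × 10^-2 M.
Second step: Ka2 = [H+][CH2(COO)2^2-]/[CH2(COOH)COO-] ≈ [CH2(COO)2^2-] (since [H+] ≈ [CH2(COOH)COO-]).
So [CH2(COO)2^2-] ≈ Ka2.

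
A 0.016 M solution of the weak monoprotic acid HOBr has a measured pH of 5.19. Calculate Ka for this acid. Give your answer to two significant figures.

[H+] = 10^(-5.19) = 6.46 × 10^-6 M
At equilibrium [HA] = 0.016 − 6.46 × 10^-6 = 1.60 × 10^-2 M
Ka = [H+][A-]/[HA] = (6.46 × 10^-6)² / 1.60 × 10^-2 = 2.6 × 10^-9

Ka = 2.6 × 10^-9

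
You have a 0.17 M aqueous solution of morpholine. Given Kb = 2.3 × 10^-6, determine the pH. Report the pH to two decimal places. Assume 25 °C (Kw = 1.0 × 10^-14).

C4H8ONH + H2O ⇌ C4H8ONH2+ + OH-
Let x = [OH-] at equilibrium. Kb = x²/(0.17 − x).
Neglecting x in the denominator: x = √(2.3 × 10^-6 × 0.17) = 6.25 × 10^-4 M
(x/C₀ = 0.37% < 5%, so the approximation holds.)
pOH = −log(6.25 × 10^-4) = 3.20; pH = 14.00 − 3.20 = 10.80

pH = 10.80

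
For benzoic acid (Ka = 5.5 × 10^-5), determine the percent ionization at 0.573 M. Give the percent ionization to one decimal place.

C6H5COOH ⇌ C6H5COO- + H+; let x = [H+] at equilibrium.
x ≈ √(Ka·C₀) = √(5.5 × 10^-5 × 0.573) = 5.61 × 10^-3 M
Fraction ionized = 5.61 × 10^-3 / 0.573 = 0.0098 → 1.0%

1.0%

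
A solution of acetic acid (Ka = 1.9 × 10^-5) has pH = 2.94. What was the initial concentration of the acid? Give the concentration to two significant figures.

[H+] = 10^(-2.94) = 1.15 × 10^-3 M = x
Ka = x²/(C₀ − x) ⇒ C₀ = x + x²/Ka
C₀ = 1.15 × 10^-3 + (1.15 × 10^-3)²/(1.9 × 10^-5) = 7.08 × 10^-2 M

C₀ = 7.1 × 10^-2 M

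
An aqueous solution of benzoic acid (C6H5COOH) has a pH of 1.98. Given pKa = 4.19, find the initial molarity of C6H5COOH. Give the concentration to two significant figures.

C₀ = 1.7 M

[H+] = 10^(-1.98) = 1.05 × 10^-2 M = x
Ka = 10^(−4.19) = 6.46 × 10^-5
Ka = x²/(C₀ − x) ⇒ C₀ = x + x²/Ka
C₀ = 1.05 × 10^-2 + (1.05 × 10^-2)²/(6.46 × 10^-5) = 1.72 M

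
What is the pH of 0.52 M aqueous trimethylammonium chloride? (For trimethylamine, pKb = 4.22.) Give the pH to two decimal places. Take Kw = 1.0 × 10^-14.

(CH3)3NH+ is the conjugate acid of the weak base (CH3)3N.
Kb = 10^(−4.22) = 6.03 × 10^-5
Ka = Kw/Kb = 1.0×10^-14 / 6.03 × 10^-5 = 1.66 × 10^-10
Let x = [H+] at equilibrium. Ka = x²/(0.52 − x).
Assume x ≪ 0.52: x ≈ √(1.66 × 10^-10 × 0.52) = 9.29 × 10^-6 M
pH = −log(9.29 × 10^-6) = 5.03

pH = 5.03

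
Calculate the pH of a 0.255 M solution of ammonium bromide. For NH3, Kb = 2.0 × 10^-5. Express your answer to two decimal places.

NH4+ is the conjugate acid of the weak base NH3.
Ka = Kw/Kb = 1.0×10^-14 / 2.0 × 10^-5 = 5.00 × 10^-10
Ka = [H+]²/(0.255 − [H+]) = 5.00 × 10^-10
Since Ka ≪ C₀, [H+] ≈ √(Ka·C₀) = 1.13 × 10^-5 M.
pH = −log[H+] = −log(1.13 × 10^-5) = 4.95

pH = 4.95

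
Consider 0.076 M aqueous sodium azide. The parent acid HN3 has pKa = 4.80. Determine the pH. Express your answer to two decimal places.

pH = 8.84

N3- is the conjugate base of the weak acid HN3.
Ka = 10^(−4.80) = 1.58 × 10^-5
Kb = Kw/Ka = 1.0×10^-14 / 1.58 × 10^-5 = 6.33 × 10^-10
From the ICE table, Kb = [OH-]²/(0.076 − [OH-]) = 6.33 × 10^-10.
Neglecting [OH-] in the denominator: [OH-] = √(6.33 × 10^-10 × 0.076) = 6.94 × 10^-6 M
([OH-]/C₀ = 0.0091% < 5%, so the approximation holds.)
pOH = 5.16, so pH = 14.00 − pOH = 8.84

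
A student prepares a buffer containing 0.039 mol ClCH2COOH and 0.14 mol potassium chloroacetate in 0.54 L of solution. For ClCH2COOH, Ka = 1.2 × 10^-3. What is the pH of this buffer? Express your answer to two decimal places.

pKa = −log(1.2 × 10^-3) = 2.921
Using pH = pKa + log([base]/[acid]) with [base]/[acid] = 0.14/0.039:
pH = 2.921 + (+0.555) = 3.48

pH = 3.48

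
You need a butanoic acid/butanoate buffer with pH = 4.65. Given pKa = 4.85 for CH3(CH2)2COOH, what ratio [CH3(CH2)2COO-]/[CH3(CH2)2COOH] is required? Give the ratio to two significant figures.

pH = pKa + log(r) ⇒ log(r) = 4.65 − 4.85 = -0.20
r = [CH3(CH2)2COO-]/[CH3(CH2)2COOH] = 10^(-0.20) = 0.631

ratio = 0.63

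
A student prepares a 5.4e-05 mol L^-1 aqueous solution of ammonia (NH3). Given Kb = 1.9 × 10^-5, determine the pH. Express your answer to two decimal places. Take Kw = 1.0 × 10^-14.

pH = 9.38

NH3 + H2O ⇌ NH4+ + OH-
Let x = [OH-] at equilibrium. Kb = x²/(5.4e-05 − x).
x is not negligible relative to C₀; solve x² + 1.9e-05·x − 1.03e-09 = 0.
x = [−1.9e-05 + √(1.9e-05² + 4.1e-09)]/2 = 2.39 × 10^-5 M
pOH = 4.62, so pH = 14.00 − pOH = 9.38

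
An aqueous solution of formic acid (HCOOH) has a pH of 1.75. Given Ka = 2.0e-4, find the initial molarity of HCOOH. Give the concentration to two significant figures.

[H+] = 10^(-1.75) = 1.78 × 10^-2 M = x
Ka = x²/(C₀ − x) ⇒ C₀ = x + x²/Ka
C₀ = 1.78 × 10^-2 + (1.78 × 10^-2)²/(2.0 × 10^-4) = 1.60 M

C₀ = 1.6 M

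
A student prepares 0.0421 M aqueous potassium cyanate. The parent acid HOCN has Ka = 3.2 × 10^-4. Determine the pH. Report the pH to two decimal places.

pH = 8.06

OCN- is the conjugate base of the weak acid HOCN.
Kb = Kw/Ka = 1.0×10^-14 / 3.2 × 10^-4 = 3.12 × 10^-11
Let x = [OH-] at equilibrium. Kb = x²/(0.0421 − x).
Since Kb ≪ C₀, x ≈ √(Kb·C₀) = 1.15 × 10^-6 M.
Check: 0.0027% ionized — well under 5%, approximation valid.
pOH = −log(1.15 × 10^-6) = 5.94; pH = 14.00 − 5.94 = 8.06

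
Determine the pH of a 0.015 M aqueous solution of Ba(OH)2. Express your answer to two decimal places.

pH = 12.48

Ba(OH)2 is a strong base (each formula unit releases 2 OH-); [OH-] = 0.03 M.
pOH = -log(0.03) = 1.52
pH = 14.00 - 1.52 = 12.48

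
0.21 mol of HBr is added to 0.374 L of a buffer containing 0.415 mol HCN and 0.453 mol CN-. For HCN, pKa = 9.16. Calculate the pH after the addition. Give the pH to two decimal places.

pH = 8.75

Added H+ converts CN- to HCN: HCN → 0.625 mol, CN- → 0.243 mol.
Henderson–Hasselbalch with mole ratio 0.243/0.625: pH = 9.16 + (-0.410)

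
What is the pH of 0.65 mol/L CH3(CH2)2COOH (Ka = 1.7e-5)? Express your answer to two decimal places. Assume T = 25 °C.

CH3(CH2)2COOH ⇌ CH3(CH2)2COO- + H+
Ka = x²/(0.65 − x) = 1.7 × 10^-5
Since Ka ≪ C₀, x ≈ √(Ka·C₀) = 3.32 × 10^-3 M.
Check: 0.51% ionized — well under 5%, approximation valid.
pH = −log(3.32 × 10^-3) = 2.48

pH = 2.48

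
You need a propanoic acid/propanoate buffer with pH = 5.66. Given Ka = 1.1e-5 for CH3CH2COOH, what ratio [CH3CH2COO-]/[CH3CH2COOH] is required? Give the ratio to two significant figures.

pKa = -log(1.1 × 10^-5) = 4.959
pH = pKa + log(r) ⇒ log(r) = 5.66 − 4.959 = +0.701
r = [CH3CH2COO-]/[CH3CH2COOH] = 10^(+0.701) = 5.02

ratio = 5.0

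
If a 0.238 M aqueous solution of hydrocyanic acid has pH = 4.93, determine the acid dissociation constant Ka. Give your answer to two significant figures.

[H+] = 10^(-4.93) = 1.17 × 10^-5 M
At equilibrium [HA] = 0.238 − 1.17 × 10^-5 = 2.38 × 10^-1 M
Ka = [H+][A-]/[HA] = (1.17 × 10^-5)² / 2.38 × 10^-1 = 5.8 × 10^-10

Ka = 5.8 × 10^-10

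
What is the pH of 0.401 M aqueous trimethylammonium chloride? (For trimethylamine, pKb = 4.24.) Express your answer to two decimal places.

(CH3)3NH+ is the conjugate acid of the weak base (CH3)3N.
Kb = 10^(−4.24) = 5.75 × 10^-5
Ka = Kw/Kb = 1.0×10^-14 / 5.75 × 10^-5 = 1.74 × 10^-10
From the ICE table, Ka = [H+]²/(0.401 − [H+]) = 1.74 × 10^-10.
Assume [H+] ≪ 0.401: [H+] ≈ √(1.74 × 10^-10 × 0.401) = 8.35 × 10^-6 M
([H+]/C₀ = 0.0021% < 5%, so the approximation holds.)
pH = −log(8.35 × 10^-6) = 5.08

pH = 5.08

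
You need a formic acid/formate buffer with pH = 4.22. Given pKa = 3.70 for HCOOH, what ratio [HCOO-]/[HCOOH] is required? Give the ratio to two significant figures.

ratio = 3.3

pH = pKa + log(r) ⇒ log(r) = 4.22 − 3.70 = +0.52
r = [HCOO-]/[HCOOH] = 10^(+0.52) = 3.31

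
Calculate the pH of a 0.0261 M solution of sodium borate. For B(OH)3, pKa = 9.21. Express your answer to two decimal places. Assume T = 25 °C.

pH = 10.81

B(OH)4- is the conjugate base of the weak acid B(OH)3.
Ka = 10^(−9.21) = 6.17 × 10^-10
Kb = Kw/Ka = 1.0×10^-14 / 6.17 × 10^-10 = 1.62 × 10^-5
From the ICE table, Kb = [OH-]²/(0.0261 − [OH-]) = 1.62 × 10^-5.
Neglecting [OH-] in the denominator: [OH-] = √(1.62 × 10^-5 × 0.0261) = 6.50 × 10^-4 M
([OH-]/C₀ = 2.5% < 5%, so the approximation holds.)
pOH = 3.19, so pH = 14.00 − pOH = 10.81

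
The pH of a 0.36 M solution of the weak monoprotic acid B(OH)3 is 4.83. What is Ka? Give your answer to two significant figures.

Ka = 6.1 × 10^-10

[H+] = 10^(-4.83) = 1.48 × 10^-5 M
At equilibrium [HA] = 0.36 − 1.48 × 10^-5 = 3.60 × 10^-1 M
Ka = [H+][A-]/[HA] = (1.48 × 10^-5)² / 3.60 × 10^-1 = 6.1 × 10^-10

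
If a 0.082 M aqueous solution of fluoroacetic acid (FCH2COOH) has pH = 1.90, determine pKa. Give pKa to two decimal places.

[H+] = 10^(-1.90) = 1.26 × 10^-2 M
At equilibrium [HA] = 0.082 − 1.26 × 10^-2 = 6.94 × 10^-2 M
Ka = [H+][A-]/[HA] = (1.26 × 10^-2)² / 6.94 × 10^-2 = 2.29 × 10^-3
pKa = -log(2.29 × 10^-3) = 2.64

pKa = 2.64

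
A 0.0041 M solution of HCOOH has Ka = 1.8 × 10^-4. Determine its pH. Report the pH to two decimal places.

pH = 3.11

HCOOH ⇌ HCOO- + H+
From the ICE table, Ka = [H+]²/(0.0041 − [H+]) = 1.8 × 10^-4.
The 5% rule fails; solving [H+]² + Ka·[H+] − Ka·C₀ = 0 exactly:
[H+] = [−0.00018 + √(0.00018² + 2.95e-06)]/2 = 7.74 × 10^-4 M
pH = −log[H+] = −log(7.74 × 10^-4) = 3.11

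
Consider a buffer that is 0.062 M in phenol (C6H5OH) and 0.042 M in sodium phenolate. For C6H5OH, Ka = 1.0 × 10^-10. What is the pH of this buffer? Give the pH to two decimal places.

pKa = −log(1.0 × 10^-10) = 10.000
Using pH = pKa + log([base]/[acid]) with [base]/[acid] = 0.042/0.062:
pH = 10.000 + (-0.169) = 9.83

pH = 9.83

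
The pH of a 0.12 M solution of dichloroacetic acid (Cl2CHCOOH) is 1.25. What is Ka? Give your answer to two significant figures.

Ka = 5.0 × 10^-2

[H+] = 10^(-1.25) = 5.62 × 10^-2 M
At equilibrium [HA] = 0.12 − 5.62 × 10^-2 = 6.38 × 10^-2 M
Ka = [H+][A-]/[HA] = (5.62 × 10^-2)² / 6.38 × 10^-2 = 5.0 × 10^-2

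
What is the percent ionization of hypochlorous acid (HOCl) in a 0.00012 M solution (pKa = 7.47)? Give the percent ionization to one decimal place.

HOCl ⇌ OCl- + H+; let x = [H+] at equilibrium.
Ka = 10^(−7.47) = 3.39 × 10^-8
x ≈ √(Ka·C₀) = √(3.39 × 10^-8 × 0.00012) = 2.02 × 10^-6 M
Fraction ionized = 2.02 × 10^-6 / 0.00012 = 0.0168 → 1.7%

1.7%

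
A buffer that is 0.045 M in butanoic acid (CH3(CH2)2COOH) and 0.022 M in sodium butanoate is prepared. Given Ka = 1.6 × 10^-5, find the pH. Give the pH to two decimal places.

pKa = −log(1.6 × 10^-5) = 4.796
pH = pKa + log([A⁻]/[HA]) = 4.796 + log(0.022/0.045)
pH = 4.796 + (-0.311) = 4.49

pH = 4.49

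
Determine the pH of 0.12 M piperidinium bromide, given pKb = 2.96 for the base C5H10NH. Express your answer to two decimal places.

pH = 5.98

C5H10NH2+ is the conjugate acid of the weak base C5H10NH.
Kb = 10^(−2.96) = 1.10 × 10^-3
Ka = Kw/Kb = 1.0×10^-14 / 1.10 × 10^-3 = 9.09 × 10^-12
From the ICE table, Ka = x²/(0.12 − x) = 9.09 × 10^-12.
Neglecting x in the denominator: x = √(9.09 × 10^-12 × 0.12) = 1.04 × 10^-6 M
Check: 0.00087% ionized — well under 5%, approximation valid.
pH = −log[H+] = −log(1.04 × 10^-6) = 5.98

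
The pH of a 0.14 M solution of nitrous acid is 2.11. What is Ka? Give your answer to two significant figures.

[H+] = 10^(-2.11) = 7.76 × 10^-3 M
At equilibrium [HA] = 0.14 − 7.76 × 10^-3 = 1.32 × 10^-1 M
Ka = [H+][A-]/[HA] = (7.76 × 10^-3)² / 1.32 × 10^-1 = 4.6 × 10^-4

Ka = 4.6 × 10^-4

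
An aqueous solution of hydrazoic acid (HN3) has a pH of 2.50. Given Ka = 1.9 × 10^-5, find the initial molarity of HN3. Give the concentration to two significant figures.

[H+] = 10^(-2.50) = 3.16 × 10^-3 M = x
Ka = x²/(C₀ − x) ⇒ C₀ = x + x²/Ka
C₀ = 3.16 × 10^-3 + (3.16 × 10^-3)²/(1.9 × 10^-5) = 5.29 × 10^-1 M

C₀ = 5.3 × 10^-1 M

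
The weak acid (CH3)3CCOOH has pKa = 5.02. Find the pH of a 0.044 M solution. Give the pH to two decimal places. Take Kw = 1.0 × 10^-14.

pH = 3.19

(CH3)3CCOOH ⇌ (CH3)3CCOO- + H+
Ka = 10^(−5.02) = 9.55 × 10^-6
Ka = [H+]²/(0.044 − [H+]) = 9.55 × 10^-6
Assume [H+] ≪ 0.044: [H+] ≈ √(9.55 × 10^-6 × 0.044) = 6.48 × 10^-4 M
pH = −log[H+] = −log(6.48 × 10^-4) = 3.19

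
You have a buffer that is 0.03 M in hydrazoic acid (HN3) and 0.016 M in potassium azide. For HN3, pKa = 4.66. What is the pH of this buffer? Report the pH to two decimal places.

pH = pKa + log([A⁻]/[HA]) = 4.66 + log(0.016/0.03)
pH = 4.66 + (-0.273) = 4.39

pH = 4.39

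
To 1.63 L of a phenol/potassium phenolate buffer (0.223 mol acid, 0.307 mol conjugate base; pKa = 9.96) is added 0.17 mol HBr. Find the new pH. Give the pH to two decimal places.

Added H+ converts C6H5O- to C6H5OH: C6H5OH → 0.393 mol, C6H5O- → 0.137 mol.
Henderson–Hasselbalch with mole ratio 0.137/0.393: pH = 9.96 + (-0.458)

pH = 9.50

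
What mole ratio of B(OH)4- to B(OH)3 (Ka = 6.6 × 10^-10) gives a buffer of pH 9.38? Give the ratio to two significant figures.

ratio = 1.6

pKa = -log(6.6 × 10^-10) = 9.180
pH = pKa + log(r) ⇒ log(r) = 9.38 − 9.180 = +0.200
r = [B(OH)4-]/[B(OH)3] = 10^(+0.200) = 1.58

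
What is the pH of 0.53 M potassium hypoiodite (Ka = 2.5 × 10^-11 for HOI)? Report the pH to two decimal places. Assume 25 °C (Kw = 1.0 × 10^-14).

OI- is the conjugate base of the weak acid HOI.
Kb = Kw/Ka = 1.0×10^-14 / 2.5 × 10^-11 = 4.00 × 10^-4
From the ICE table, Kb = [OH-]²/(0.53 − [OH-]) = 4.00 × 10^-4.
Neglecting [OH-] in the denominator: [OH-] = √(4.00 × 10^-4 × 0.53) = 1.46 × 10^-2 M
pOH = 1.84, so pH = 14.00 − pOH = 12.16

pH = 12.16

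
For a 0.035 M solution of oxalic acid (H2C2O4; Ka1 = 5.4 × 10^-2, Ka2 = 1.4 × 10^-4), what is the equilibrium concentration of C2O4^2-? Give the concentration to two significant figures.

First ionization gives [H+] ≈ [HC2O4-] = 2.42 × 10^-2 M.
Second step: Ka2 = [H+][C2O4^2-]/[HC2O4-] ≈ [C2O4^2-] (since [H+] ≈ [HC2O4-]).
So [C2O4^2-] ≈ Ka2.

1.4 × 10^-4 M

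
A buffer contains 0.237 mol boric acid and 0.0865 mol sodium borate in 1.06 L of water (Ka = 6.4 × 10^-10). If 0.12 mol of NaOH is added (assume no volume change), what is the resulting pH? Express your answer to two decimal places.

pH = 9.44

After neutralization: n(B(OH)3) = 0.117 mol, n(B(OH)4-) = 0.206 mol.
pKa = −log(6.4 × 10^-10) = 9.194
pH = pKa + log(n_B(OH)4-/n_B(OH)3) = 9.194 + log(0.206/0.117) = 9.194 + (+0.246)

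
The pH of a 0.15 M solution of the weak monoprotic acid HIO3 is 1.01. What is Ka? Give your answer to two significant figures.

Ka = 1.8 × 10^-1

[H+] = 10^(-1.01) = 9.77 × 10^-2 M
At equilibrium [HA] = 0.15 − 9.77 × 10^-2 = 5.23 × 10^-2 M
Ka = [H+][A-]/[HA] = (9.77 × 10^-2)² / 5.23 × 10^-2 = 1.8 × 10^-1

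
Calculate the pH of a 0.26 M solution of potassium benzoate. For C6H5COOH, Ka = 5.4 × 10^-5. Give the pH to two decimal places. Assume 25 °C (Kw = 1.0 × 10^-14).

pH = 8.84

C6H5COO- is the conjugate base of the weak acid C6H5COOH.
Kb = Kw/Ka = 1.0×10^-14 / 5.4 × 10^-5 = 1.85 × 10^-10
Kb = [OH-]²/(0.26 − [OH-]) = 1.85 × 10^-10
Neglecting [OH-] in the denominator: [OH-] = √(1.85 × 10^-10 × 0.26) = 6.94 × 10^-6 M
([OH-]/C₀ = 0.0027% < 5%, so the approximation holds.)
pOH = 5.16, so pH = 14.00 − pOH = 8.84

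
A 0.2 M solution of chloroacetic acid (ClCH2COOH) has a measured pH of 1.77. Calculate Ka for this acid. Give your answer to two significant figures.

[H+] = 10^(-1.77) = 1.70 × 10^-2 M
At equilibrium [HA] = 0.2 − 1.70 × 10^-2 = 1.83 × 10^-1 M
Ka = [H+][A-]/[HA] = (1.70 × 10^-2)² / 1.83 × 10^-1 = 1.6 × 10^-3

Ka = 1.6 × 10^-3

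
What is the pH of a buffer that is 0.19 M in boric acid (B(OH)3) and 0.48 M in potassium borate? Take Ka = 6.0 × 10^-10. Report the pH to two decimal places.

pKa = −log(6.0 × 10^-10) = 9.222
pH = pKa + log([A⁻]/[HA]) = 9.222 + log(0.48/0.19)
pH = 9.222 + (+0.402) = 9.62

pH = 9.62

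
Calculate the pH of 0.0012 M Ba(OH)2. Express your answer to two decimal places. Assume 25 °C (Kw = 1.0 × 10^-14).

pH = 11.38

Ba(OH)2 is a strong base (each formula unit releases 2 OH-); [OH-] = 0.0024 M.
pOH = -log(0.0024) = 2.62
pH = 14.00 - 2.62 = 11.38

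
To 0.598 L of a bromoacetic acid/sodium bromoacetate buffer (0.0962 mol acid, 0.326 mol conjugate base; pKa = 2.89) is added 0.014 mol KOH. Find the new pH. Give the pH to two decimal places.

pH = 3.51

After neutralization: n(BrCH2COOH) = 0.0822 mol, n(BrCH2COO-) = 0.34 mol.
pH = pKa + log([A⁻]/[HA]) = 2.89 + log(0.34/0.0822) = 2.89 +0.617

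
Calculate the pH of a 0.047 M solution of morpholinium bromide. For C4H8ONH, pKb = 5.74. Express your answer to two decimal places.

C4H8ONH2+ is the conjugate acid of the weak base C4H8ONH.
Kb = 10^(−5.74) = 1.82 × 10^-6
Ka = Kw/Kb = 1.0×10^-14 / 1.82 × 10^-6 = 5.49 × 10^-9
From the ICE table, Ka = [H+]²/(0.047 − [H+]) = 5.49 × 10^-9.
Neglecting [H+] in the denominator: [H+] = √(5.49 × 10^-9 × 0.047) = 1.61 × 10^-5 M
pH = −log[H+] = −log(1.61 × 10^-5) = 4.79

pH = 4.79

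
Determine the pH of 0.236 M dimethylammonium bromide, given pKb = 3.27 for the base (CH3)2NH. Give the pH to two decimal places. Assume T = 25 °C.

(CH3)2NH2+ is the conjugate acid of the weak base (CH3)2NH.
Kb = 10^(−3.27) = 5.37 × 10^-4
Ka = Kw/Kb = 1.0×10^-14 / 5.37 × 10^-4 = 1.86 × 10^-11
From the ICE table, Ka = x²/(0.236 − x) = 1.86 × 10^-11.
Since Ka ≪ C₀, x ≈ √(Ka·C₀) = 2.10 × 10^-6 M.
Check: 0.00089% ionized — well under 5%, approximation valid.
pH = −log[H+] = −log(2.10 × 10^-6) = 5.68

pH = 5.68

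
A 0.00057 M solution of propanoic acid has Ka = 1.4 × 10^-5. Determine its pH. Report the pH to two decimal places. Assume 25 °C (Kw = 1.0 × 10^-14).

pH = 4.08

CH3CH2COOH ⇌ CH3CH2COO- + H+
From the ICE table, Ka = [H+]²/(0.00057 − [H+]) = 1.4 × 10^-5.
Here C₀/Ka ≈ 40.7, so the small-[H+] approximation fails. Use the quadratic:
[H+] = [−1.4e-05 + √(1.4e-05² + 3.19e-08)]/2 = 8.26 × 10^-5 M
pH = −log[H+] = −log(8.26 × 10^-5) = 4.08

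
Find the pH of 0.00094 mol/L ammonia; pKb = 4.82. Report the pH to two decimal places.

pH = 10.05

NH3 + H2O ⇌ NH4+ + OH-
Kb = 10^(−4.82) = 1.51 × 10^-5
Let x = [OH-] at equilibrium. Kb = x²/(0.00094 − x).
Here C₀/Kb ≈ 62.3, so the small-x approximation fails. Use the quadratic:
x = [−1.51e-05 + √(1.51e-05² + 5.68e-08)]/2 = 1.12 × 10^-4 M
pOH = −log(1.12 × 10^-4) = 3.95; pH = 14.00 − 3.95 = 10.05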